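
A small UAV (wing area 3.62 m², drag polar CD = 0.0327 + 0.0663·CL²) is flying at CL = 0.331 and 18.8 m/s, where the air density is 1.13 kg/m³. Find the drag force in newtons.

CD = 0.0327 + 0.0663 × 0.331² = 0.03996
D = ½ρv²S·CD = ½ × 1.13 × 18.8² × 3.62 × 0.03996 = 28.9 N

D = 28.9 N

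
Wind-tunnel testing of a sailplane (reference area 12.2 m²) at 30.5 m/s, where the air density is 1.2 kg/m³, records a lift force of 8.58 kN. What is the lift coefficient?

CL = 1.26

From L = ½ρv²S·CL, rearranging gives CL = 2L/(ρv²S).
CL = 2 × 8580 / (1.2 × 30.5² × 12.2) = 1.26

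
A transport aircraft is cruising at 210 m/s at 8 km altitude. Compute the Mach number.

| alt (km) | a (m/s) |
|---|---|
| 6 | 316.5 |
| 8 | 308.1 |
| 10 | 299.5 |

M = 0.682

At 8 km, from the table: a = 308.1 m/s.
M = v/a = 210 / 308.1 = 0.682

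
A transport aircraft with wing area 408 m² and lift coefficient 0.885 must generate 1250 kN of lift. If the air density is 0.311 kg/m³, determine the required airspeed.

v = 149 m/s

L = ½ρv²S·CL ⇒ v = √(2L/(ρ·S·CL))
v = √(2 × 1.25×10^6 / (0.311 × 408 × 0.885)) = √22260 = 149 m/s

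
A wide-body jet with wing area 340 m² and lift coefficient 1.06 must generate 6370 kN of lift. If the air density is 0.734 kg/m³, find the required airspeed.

L = ½ρv²S·CL ⇒ v = √(2L/(ρ·S·CL))
v = √(2 × 6.37×10^6 / (0.734 × 340 × 1.06)) = √48160 = 219 m/s

v = 219 m/s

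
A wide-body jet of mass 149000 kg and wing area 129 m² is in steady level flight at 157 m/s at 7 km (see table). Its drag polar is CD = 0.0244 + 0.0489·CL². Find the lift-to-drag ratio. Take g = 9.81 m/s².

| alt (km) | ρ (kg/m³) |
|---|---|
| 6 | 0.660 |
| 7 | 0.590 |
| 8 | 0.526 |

L/D = 10.9

At 7 km, from the table: ρ = 0.590 kg/m³.
Weight W = mg = 149000 × 9.81 = 1.4617×10^6 N; in level flight L = W.
q = ½ρv² = ½ × 0.59 × 157² = 7271 Pa.
CL = W/(q·S) = 1.4617×10^6 / (7271 × 129) = 1.558.
CD = 0.0244 + 0.0489 × 1.558² = 0.1431.
L/D = CL/CD = 1.558 / 0.1431 = 10.9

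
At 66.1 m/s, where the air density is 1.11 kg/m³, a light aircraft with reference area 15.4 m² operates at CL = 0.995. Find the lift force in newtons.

L = ½ρv²S·CL = ½ × 1.11 × 66.1² × 15.4 × 0.995 = 37200 N ≈ 37.2 kN

L = 37200 N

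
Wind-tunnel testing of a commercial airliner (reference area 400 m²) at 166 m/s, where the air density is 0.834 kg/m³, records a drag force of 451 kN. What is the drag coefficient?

CD = 0.0981

From D = ½ρv²S·CD, rearranging gives CD = 2D/(ρv²S).
CD = 2 × 4.51×10^5 / (0.834 × 166² × 400) = 0.0981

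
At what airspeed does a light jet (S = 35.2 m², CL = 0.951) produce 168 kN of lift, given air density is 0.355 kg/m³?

L = ½ρv²S·CL ⇒ v = √(2L/(ρ·S·CL))
v = √(2 × 1.68×10^5 / (0.355 × 35.2 × 0.951)) = √28270 = 168 m/s

v = 168 m/s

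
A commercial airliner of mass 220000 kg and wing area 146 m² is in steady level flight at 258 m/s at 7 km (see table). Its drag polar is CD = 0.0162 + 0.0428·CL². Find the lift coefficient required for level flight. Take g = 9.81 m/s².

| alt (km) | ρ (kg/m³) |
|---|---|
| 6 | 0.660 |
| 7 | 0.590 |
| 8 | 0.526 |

At 7 km, from the table: ρ = 0.590 kg/m³.
Level flight ⇒ L = W = m·g = 220000 × 9.81 = 2.1582×10^6 N.
Dynamic pressure q = 0.5 × 0.59 × 258² = 19640 Pa.
CL = 2W/(ρv²S) = 2×2.1582×10^6/(0.59×258²×146) = 0.7528.

CL = 0.753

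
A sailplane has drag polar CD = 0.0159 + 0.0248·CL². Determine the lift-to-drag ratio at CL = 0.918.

L/D = 24.9

CD = 0.0159 + 0.0248 × 0.918² = 0.0368
L/D = CL/CD = 0.918 / 0.0368 = 24.9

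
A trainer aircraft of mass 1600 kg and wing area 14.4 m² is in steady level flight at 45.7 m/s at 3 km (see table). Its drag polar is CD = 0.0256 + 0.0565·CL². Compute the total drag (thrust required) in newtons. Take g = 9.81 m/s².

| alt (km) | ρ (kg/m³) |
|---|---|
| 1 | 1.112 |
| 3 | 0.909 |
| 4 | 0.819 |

D = 1370 N

At 3 km, from the table: ρ = 0.909 kg/m³.
Level flight ⇒ L = W = m·g = 1600 × 9.81 = 15696 N.
q = ½ρv² = ½ × 0.909 × 45.7² = 949.2 Pa.
Required CL = L/(qS) = 15696/(949.2·14.4) = 1.148.
CD = 0.0256 + 0.0565 × 1.148² = 0.1001.
D = q·S·CD = 949.2 × 14.4 × 0.1001 = 1368 N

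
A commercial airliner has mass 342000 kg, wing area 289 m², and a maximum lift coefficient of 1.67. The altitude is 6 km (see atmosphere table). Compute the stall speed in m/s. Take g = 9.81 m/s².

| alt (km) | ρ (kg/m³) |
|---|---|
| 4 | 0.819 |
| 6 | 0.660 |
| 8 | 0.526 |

V_stall = 145 m/s

At 6 km, from the table: ρ = 0.660 kg/m³.
Stall occurs when L = W at CL,max. W = mg = 342000 × 9.81 = 3.355×10^6 N.
V_stall = √(2W/(ρ·S·CL,max)) = √(2 × 3.355×10^6 / (0.66 × 289 × 1.67))
V_stall = √21070 = 145 m/s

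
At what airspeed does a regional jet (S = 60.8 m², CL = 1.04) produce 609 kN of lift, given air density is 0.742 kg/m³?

L = ½ρv²S·CL ⇒ v = √(2L/(ρ·S·CL))
v = √(2 × 6.09×10^5 / (0.742 × 60.8 × 1.04)) = √25960 = 161 m/s

v = 161 m/s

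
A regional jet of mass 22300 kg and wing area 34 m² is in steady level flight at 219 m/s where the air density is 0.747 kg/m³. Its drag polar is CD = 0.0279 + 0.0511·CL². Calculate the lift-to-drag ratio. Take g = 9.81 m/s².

In steady level flight, lift balances weight: W = mg = 22300 × 9.81 = 2.1876×10^5 N.
Dynamic pressure q = 0.5 × 0.747 × 219² = 17910 Pa.
Required CL = L/(qS) = 2.1876×10^5/(17910·34) = 0.3592.
CD = 0.0279 + 0.0511 × 0.3592² = 0.03449.
L/D = CL/CD = 0.3592 / 0.03449 = 10.4

L/D = 10.4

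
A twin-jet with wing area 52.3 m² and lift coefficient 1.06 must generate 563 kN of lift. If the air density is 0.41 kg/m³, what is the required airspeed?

v = 223 m/s

L = ½ρv²S·CL ⇒ v = √(2L/(ρ·S·CL))
v = √(2 × 5.63×10^5 / (0.41 × 52.3 × 1.06)) = √49540 = 223 m/s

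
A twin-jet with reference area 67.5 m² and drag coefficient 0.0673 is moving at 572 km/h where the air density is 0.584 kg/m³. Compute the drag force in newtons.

Convert speed: v = 572 km/h ÷ 3.6 = 158.9 m/s.
Dynamic pressure q = ½ρv² = ½ × 0.584 × 158.9² = 7372 Pa.
D = q·S·CD = 7372 × 67.5 × 0.0673 = 33500 N ≈ 33.5 kN

D = 33500 N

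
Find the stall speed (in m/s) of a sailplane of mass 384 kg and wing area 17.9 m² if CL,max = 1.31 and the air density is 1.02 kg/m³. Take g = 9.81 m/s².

V_stall = 17.7 m/s

Weight W = mg = 384 × 9.81 = 3767 N.
From L = ½ρV²S·CL,max = W: V_stall = √(2W/(ρSCL,max)) = √(2·3767/(1.02·17.9·1.31))
V_stall = √315 = 17.7 m/s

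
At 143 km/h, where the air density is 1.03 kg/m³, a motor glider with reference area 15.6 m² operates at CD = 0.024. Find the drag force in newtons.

D = 304 N

Convert speed: v = 143 km/h ÷ 3.6 = 39.72 m/s.
D = ½ρv²S·CD = ½ × 1.03 × 39.72² × 15.6 × 0.024 = 304 N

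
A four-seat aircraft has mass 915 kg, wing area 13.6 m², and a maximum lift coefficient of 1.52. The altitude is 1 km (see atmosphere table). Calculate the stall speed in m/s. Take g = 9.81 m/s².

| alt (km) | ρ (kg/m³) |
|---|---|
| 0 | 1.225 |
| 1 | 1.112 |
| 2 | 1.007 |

At 1 km, from the table: ρ = 1.112 kg/m³.
Stall occurs when L = W at CL,max. W = mg = 915 × 9.81 = 8976 N.
V_stall = √(2W/(ρ·S·CL,max)) = √(2 × 8976 / (1.112 × 13.6 × 1.52))
V_stall = √781 = 27.9 m/s

V_stall = 27.9 m/s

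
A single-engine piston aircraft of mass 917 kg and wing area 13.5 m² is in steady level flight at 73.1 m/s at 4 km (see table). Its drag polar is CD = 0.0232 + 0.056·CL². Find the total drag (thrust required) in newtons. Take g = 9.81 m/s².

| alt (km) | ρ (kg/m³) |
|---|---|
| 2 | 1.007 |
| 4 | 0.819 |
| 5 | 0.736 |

At 4 km, from the table: ρ = 0.819 kg/m³.
Level flight ⇒ L = W = m·g = 917 × 9.81 = 8995.8 N.
q = ½ρv² = ½ × 0.819 × 73.1² = 2188 Pa.
CL = W/(q·S) = 8995.8 / (2188 × 13.5) = 0.3045.
CD = 0.0232 + 0.056 × 0.3045² = 0.02839.
D = q·S·CD = 2188 × 13.5 × 0.02839 = 838.8 N

D = 839 N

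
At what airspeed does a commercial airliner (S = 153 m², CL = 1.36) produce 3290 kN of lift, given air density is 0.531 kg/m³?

L = ½ρv²S·CL ⇒ v = √(2L/(ρ·S·CL))
v = √(2 × 3.29×10^6 / (0.531 × 153 × 1.36)) = √59550 = 244 m/s

v = 244 m/s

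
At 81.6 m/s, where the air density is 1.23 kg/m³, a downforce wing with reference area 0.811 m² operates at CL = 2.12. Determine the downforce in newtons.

L = 7040 N

Dynamic pressure q = ½ρv² = ½ × 1.23 × 81.6² = 4095 Pa.
L = q·S·CL = 4095 × 0.811 × 2.12 = 7040 N ≈ 7.04 kN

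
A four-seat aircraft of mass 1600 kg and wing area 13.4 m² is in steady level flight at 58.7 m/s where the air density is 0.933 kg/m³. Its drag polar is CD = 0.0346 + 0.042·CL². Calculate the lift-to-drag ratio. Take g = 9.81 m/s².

Weight W = mg = 1600 × 9.81 = 15696 N; in level flight L = W.
Dynamic pressure q = 0.5 × 0.933 × 58.7² = 1607 Pa.
CL = W/(q·S) = 15696 / (1607 × 13.4) = 0.7287.
CD = 0.0346 + 0.042 × 0.7287² = 0.0569.
L/D = CL/CD = 0.7287 / 0.0569 = 12.8

L/D = 12.8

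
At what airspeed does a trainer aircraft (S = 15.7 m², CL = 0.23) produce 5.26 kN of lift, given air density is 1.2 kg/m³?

v = 49.3 m/s

L = ½ρv²S·CL ⇒ v = √(2L/(ρ·S·CL))
v = √(2 × 5260 / (1.2 × 15.7 × 0.23)) = √2428 = 49.3 m/s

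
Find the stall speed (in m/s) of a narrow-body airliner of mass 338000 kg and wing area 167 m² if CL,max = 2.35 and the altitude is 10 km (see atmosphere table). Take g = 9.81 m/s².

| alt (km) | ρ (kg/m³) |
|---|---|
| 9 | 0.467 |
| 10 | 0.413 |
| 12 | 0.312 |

V_stall = 202 m/s

At 10 km, from the table: ρ = 0.413 kg/m³.
Stall occurs when L = W at CL,max. W = mg = 338000 × 9.81 = 3.316×10^6 N.
V_stall = √(2W/(ρ·S·CL,max)) = √(2 × 3.316×10^6 / (0.413 × 167 × 2.35))
V_stall = √40910 = 202 m/s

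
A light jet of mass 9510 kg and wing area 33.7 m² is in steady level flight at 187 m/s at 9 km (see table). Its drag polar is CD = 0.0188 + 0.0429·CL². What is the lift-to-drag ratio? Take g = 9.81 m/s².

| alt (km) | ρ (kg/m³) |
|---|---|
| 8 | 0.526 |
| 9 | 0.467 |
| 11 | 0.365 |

At 9 km, from the table: ρ = 0.467 kg/m³.
In steady level flight, lift balances weight: W = mg = 9510 × 9.81 = 93293 N.
Dynamic pressure q = 0.5 × 0.467 × 187² = 8165 Pa.
CL = W/(q·S) = 93293 / (8165 × 33.7) = 0.339.
CD = 0.0188 + 0.0429 × 0.339² = 0.02373.
L/D = CL/CD = 0.339 / 0.02373 = 14.3

L/D = 14.3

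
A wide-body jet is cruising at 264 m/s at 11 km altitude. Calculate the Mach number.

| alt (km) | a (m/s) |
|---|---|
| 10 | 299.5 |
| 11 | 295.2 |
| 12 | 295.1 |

At 11 km, from the table: a = 295.2 m/s.
M = v/a = 264 / 295.2 = 0.894

M = 0.894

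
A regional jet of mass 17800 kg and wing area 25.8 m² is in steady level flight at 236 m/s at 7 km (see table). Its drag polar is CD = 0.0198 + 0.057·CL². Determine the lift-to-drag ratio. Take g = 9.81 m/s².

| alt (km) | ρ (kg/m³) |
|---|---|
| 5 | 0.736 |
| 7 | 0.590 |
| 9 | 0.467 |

At 7 km, from the table: ρ = 0.590 kg/m³.
Weight W = mg = 17800 × 9.81 = 1.7462×10^5 N; in level flight L = W.
Dynamic pressure q = 0.5 × 0.59 × 236² = 16430 Pa.
Required CL = L/(qS) = 1.7462×10^5/(16430·25.8) = 0.4119.
CD = 0.0198 + 0.057 × 0.4119² = 0.02947.
L/D = CL/CD = 0.4119 / 0.02947 = 14

L/D = 14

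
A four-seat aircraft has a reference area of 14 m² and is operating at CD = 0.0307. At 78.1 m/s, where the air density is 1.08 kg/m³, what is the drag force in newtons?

Dynamic pressure q = ½ρv² = ½ × 1.08 × 78.1² = 3294 Pa.
D = q·S·CD = 3294 × 14 × 0.0307 = 1420 N

D = 1420 N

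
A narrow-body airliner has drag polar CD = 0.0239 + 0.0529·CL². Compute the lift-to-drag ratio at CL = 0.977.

L/D = 13.1

CD = 0.0239 + 0.0529 × 0.977² = 0.07439
L/D = CL/CD = 0.977 / 0.07439 = 13.1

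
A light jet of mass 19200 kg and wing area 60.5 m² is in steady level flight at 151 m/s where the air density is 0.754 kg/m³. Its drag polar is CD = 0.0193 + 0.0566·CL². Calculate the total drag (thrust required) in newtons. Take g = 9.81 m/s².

Weight W = mg = 19200 × 9.81 = 1.8835×10^5 N; in level flight L = W.
q = ½ρv² = ½ × 0.754 × 151² = 8596 Pa.
CL = 2W/(ρv²S) = 2×1.8835×10^5/(0.754×151²×60.5) = 0.3622.
CD = 0.0193 + 0.0566 × 0.3622² = 0.02672.
D = q·S·CD = 8596 × 60.5 × 0.02672 = 13900 N

D = 13900 N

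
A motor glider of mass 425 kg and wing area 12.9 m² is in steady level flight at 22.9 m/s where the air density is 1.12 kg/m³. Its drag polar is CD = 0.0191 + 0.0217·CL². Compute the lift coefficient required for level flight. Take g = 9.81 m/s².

CL = 1.1

Weight W = mg = 425 × 9.81 = 4169.2 N; in level flight L = W.
q = ½ρv² = ½ × 1.12 × 22.9² = 293.7 Pa.
CL = W/(q·S) = 4169.2 / (293.7 × 12.9) = 1.101.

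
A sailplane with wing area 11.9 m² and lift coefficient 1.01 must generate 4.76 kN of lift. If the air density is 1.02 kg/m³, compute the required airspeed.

L = ½ρv²S·CL ⇒ v = √(2L/(ρ·S·CL))
v = √(2 × 4760 / (1.02 × 11.9 × 1.01)) = √776.5 = 27.9 m/s

v = 27.9 m/s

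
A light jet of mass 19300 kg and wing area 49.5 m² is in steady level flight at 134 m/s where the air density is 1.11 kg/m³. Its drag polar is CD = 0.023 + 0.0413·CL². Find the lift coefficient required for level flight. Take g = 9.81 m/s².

Level flight ⇒ L = W = m·g = 19300 × 9.81 = 1.8933×10^5 N.
Dynamic pressure q = 0.5 × 1.11 × 134² = 9966 Pa.
Required CL = L/(qS) = 1.8933×10^5/(9966·49.5) = 0.3838.

CL = 0.384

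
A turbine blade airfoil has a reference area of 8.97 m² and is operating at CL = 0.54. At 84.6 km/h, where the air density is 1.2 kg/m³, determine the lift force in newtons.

L = 1600 N

Convert speed: v = 84.6 km/h ÷ 3.6 = 23.5 m/s.
L = ½ρv²S·CL = ½ × 1.2 × 23.5² × 8.97 × 0.54 = 1600 N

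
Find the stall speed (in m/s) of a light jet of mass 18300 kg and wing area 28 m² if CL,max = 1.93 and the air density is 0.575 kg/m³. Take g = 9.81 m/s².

Stall occurs when L = W at CL,max. W = mg = 18300 × 9.81 = 1.795×10^5 N.
V_stall = √(2W/(ρ·S·CL,max)) = √(2 × 1.795×10^5 / (0.575 × 28 × 1.93))
V_stall = √11550 = 107 m/s

V_stall = 107 m/s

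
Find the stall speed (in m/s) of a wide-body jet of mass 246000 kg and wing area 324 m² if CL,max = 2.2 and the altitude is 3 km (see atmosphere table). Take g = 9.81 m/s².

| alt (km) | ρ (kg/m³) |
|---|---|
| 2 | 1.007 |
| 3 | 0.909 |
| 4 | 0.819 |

At 3 km, from the table: ρ = 0.909 kg/m³.
At stall, lift equals weight: L = W = m·g = 246000 × 9.81 = 2.413×10^6 N.
From L = ½ρV²S·CL,max = W: V_stall = √(2W/(ρSCL,max)) = √(2·2.413×10^6/(0.909·324·2.2))
V_stall = √7449 = 86.3 m/s

V_stall = 86.3 m/s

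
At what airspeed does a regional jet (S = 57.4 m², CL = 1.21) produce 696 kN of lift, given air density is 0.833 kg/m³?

L = ½ρv²S·CL ⇒ v = √(2L/(ρ·S·CL))
v = √(2 × 6.96×10^5 / (0.833 × 57.4 × 1.21)) = √24060 = 155 m/s

v = 155 m/s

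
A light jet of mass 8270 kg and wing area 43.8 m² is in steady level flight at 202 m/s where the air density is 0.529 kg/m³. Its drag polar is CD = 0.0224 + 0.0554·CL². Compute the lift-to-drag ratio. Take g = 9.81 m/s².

L/D = 7.14

Level flight ⇒ L = W = m·g = 8270 × 9.81 = 81129 N.
Dynamic pressure q = 0.5 × 0.529 × 202² = 10790 Pa.
Required CL = L/(qS) = 81129/(10790·43.8) = 0.1716.
CD = 0.0224 + 0.0554 × 0.1716² = 0.02403.
L/D = CL/CD = 0.1716 / 0.02403 = 7.14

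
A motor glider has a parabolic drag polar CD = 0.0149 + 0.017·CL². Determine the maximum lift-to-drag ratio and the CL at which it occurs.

(L/D)max = 31.4, at CL = 0.936

For CD = CD0 + K·CL², (L/D)max occurs at CL* = √(CD0/K) and equals 1/(2√(K·CD0)).
(L/D)max = 1/(2√(0.017 × 0.0149)) = 1/(2 × 0.01592) = 31.4
CL* = √(0.0149/0.017) = 0.936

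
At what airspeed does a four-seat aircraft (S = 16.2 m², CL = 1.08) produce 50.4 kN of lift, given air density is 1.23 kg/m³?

v = 68.4 m/s

L = ½ρv²S·CL ⇒ v = √(2L/(ρ·S·CL))
v = √(2 × 50400 / (1.23 × 16.2 × 1.08)) = √4684 = 68.4 m/s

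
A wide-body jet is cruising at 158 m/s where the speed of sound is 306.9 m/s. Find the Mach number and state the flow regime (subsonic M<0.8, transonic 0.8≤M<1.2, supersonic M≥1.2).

M = 0.515 (subsonic)

M = v/a = 158 / 306.9 = 0.515
M = 0.515 → subsonic.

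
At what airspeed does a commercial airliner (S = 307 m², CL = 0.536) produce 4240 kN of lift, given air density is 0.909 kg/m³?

L = ½ρv²S·CL ⇒ v = √(2L/(ρ·S·CL))
v = √(2 × 4.24×10^6 / (0.909 × 307 × 0.536)) = √56690 = 238 m/s

v = 238 m/s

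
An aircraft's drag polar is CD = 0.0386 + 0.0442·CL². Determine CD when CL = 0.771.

CD = 0.0386 + 0.0442 × 0.771² = 0.0386 + 0.02627 = 0.0649

CD = 0.0649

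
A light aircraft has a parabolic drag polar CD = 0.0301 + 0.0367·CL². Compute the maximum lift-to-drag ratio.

(L/D)max = 15

For CD = CD0 + K·CL², (L/D)max occurs at CL* = √(CD0/K) and equals 1/(2√(K·CD0)).
(L/D)max = 1/(2√(0.0367 × 0.0301)) = 1/(2 × 0.03324) = 15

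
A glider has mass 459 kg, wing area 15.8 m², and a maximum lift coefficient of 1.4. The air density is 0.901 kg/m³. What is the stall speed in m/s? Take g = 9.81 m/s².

Stall occurs when L = W at CL,max. W = mg = 459 × 9.81 = 4503 N.
V_stall = √(2W/(ρ·S·CL,max)) = √(2 × 4503 / (0.901 × 15.8 × 1.4))
V_stall = √451.9 = 21.3 m/s

V_stall = 21.3 m/s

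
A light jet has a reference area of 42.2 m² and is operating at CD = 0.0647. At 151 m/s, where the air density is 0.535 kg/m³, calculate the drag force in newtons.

Dynamic pressure q = ½ρv² = ½ × 0.535 × 151² = 6099 Pa.
D = q·S·CD = 6099 × 42.2 × 0.0647 = 16700 N ≈ 16.7 kN

D = 16700 N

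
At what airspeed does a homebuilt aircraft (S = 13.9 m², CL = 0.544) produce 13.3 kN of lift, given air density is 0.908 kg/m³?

L = ½ρv²S·CL ⇒ v = √(2L/(ρ·S·CL))
v = √(2 × 13300 / (0.908 × 13.9 × 0.544)) = √3874 = 62.2 m/s

v = 62.2 m/s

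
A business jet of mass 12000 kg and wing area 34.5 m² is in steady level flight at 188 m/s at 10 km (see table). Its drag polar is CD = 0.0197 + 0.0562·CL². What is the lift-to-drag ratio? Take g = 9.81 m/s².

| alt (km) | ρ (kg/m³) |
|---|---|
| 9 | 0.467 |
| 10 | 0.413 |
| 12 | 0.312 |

L/D = 14.6

At 10 km, from the table: ρ = 0.413 kg/m³.
In steady level flight, lift balances weight: W = mg = 12000 × 9.81 = 1.1772×10^5 N.
q = ½ρv² = ½ × 0.413 × 188² = 7299 Pa.
CL = W/(q·S) = 1.1772×10^5 / (7299 × 34.5) = 0.4675.
CD = 0.0197 + 0.0562 × 0.4675² = 0.03198.
L/D = CL/CD = 0.4675 / 0.03198 = 14.6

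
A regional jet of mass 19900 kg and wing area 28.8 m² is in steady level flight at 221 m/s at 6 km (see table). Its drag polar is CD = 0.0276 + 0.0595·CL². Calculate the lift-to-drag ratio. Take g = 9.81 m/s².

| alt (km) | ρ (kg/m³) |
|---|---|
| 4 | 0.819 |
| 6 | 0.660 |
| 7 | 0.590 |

At 6 km, from the table: ρ = 0.660 kg/m³.
In steady level flight, lift balances weight: W = mg = 19900 × 9.81 = 1.9522×10^5 N.
Dynamic pressure q = 0.5 × 0.66 × 221² = 16120 Pa.
CL = 2W/(ρv²S) = 2×1.9522×10^5/(0.66×221²×28.8) = 0.4206.
CD = 0.0276 + 0.0595 × 0.4206² = 0.03812.
L/D = CL/CD = 0.4206 / 0.03812 = 11

L/D = 11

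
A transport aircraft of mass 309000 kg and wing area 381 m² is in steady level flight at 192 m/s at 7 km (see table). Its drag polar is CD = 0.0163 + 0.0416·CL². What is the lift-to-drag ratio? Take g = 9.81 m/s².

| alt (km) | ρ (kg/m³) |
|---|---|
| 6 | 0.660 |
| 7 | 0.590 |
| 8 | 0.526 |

L/D = 19

At 7 km, from the table: ρ = 0.590 kg/m³.
In steady level flight, lift balances weight: W = mg = 309000 × 9.81 = 3.0313×10^6 N.
q = ½ρv² = ½ × 0.59 × 192² = 10870 Pa.
Required CL = L/(qS) = 3.0313×10^6/(10870·381) = 0.7316.
CD = 0.0163 + 0.0416 × 0.7316² = 0.03857.
L/D = CL/CD = 0.7316 / 0.03857 = 19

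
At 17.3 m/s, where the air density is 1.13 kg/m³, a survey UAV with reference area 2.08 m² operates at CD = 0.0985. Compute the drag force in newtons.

D = ½ρv²S·CD = ½ × 1.13 × 17.3² × 2.08 × 0.0985 = 34.6 N

D = 34.6 N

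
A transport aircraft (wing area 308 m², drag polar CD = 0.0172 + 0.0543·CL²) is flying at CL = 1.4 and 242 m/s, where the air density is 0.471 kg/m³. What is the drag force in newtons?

CD = 0.0172 + 0.0543 × 1.4² = 0.1236
D = ½ρv²S·CD = ½ × 0.471 × 242² × 308 × 0.1236 = 5.25×10^5 N

D = 5.25×10^5 N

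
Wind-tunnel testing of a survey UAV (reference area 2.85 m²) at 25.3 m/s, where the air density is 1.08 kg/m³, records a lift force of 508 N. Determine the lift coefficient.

From L = ½ρv²S·CL, rearranging gives CL = 2L/(ρv²S).
CL = 2 × 508 / (1.08 × 25.3² × 2.85) = 0.516

CL = 0.516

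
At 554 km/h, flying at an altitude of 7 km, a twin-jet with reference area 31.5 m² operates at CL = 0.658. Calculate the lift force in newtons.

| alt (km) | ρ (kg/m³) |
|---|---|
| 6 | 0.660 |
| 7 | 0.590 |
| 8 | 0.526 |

At 7 km, from the table: ρ = 0.590 kg/m³.
Convert speed: v = 554 km/h ÷ 3.6 = 153.9 m/s.
Dynamic pressure q = ½ρv² = ½ × 0.59 × 153.9² = 6986 Pa.
L = q·S·CL = 6986 × 31.5 × 0.658 = 1.45×10^5 N ≈ 145 kN

L = 1.45×10^5 N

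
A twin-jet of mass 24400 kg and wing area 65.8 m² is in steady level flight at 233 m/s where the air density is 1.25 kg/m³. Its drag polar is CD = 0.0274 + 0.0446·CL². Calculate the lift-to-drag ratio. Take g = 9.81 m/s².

In steady level flight, lift balances weight: W = mg = 24400 × 9.81 = 2.3936×10^5 N.
q = ½ρv² = ½ × 1.25 × 233² = 33930 Pa.
Required CL = L/(qS) = 2.3936×10^5/(33930·65.8) = 0.1072.
CD = 0.0274 + 0.0446 × 0.1072² = 0.02791.
L/D = CL/CD = 0.1072 / 0.02791 = 3.84

L/D = 3.84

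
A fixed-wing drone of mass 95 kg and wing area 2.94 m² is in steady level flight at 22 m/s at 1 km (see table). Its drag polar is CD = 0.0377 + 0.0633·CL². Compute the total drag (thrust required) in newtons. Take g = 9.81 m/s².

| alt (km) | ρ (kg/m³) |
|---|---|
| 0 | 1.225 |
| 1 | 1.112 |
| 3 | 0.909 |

At 1 km, from the table: ρ = 1.112 kg/m³.
In steady level flight, lift balances weight: W = mg = 95 × 9.81 = 931.95 N.
q = ½ρv² = ½ × 1.112 × 22² = 269.1 Pa.
CL = 2W/(ρv²S) = 2×931.95/(1.112×22²×2.94) = 1.178.
CD = 0.0377 + 0.0633 × 1.178² = 0.1255.
D = q·S·CD = 269.1 × 2.94 × 0.1255 = 99.32 N

D = 99.3 N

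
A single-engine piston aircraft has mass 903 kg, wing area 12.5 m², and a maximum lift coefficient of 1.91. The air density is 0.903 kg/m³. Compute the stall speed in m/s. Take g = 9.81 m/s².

V_stall = 28.7 m/s

Stall occurs when L = W at CL,max. W = mg = 903 × 9.81 = 8858 N.
V_stall = √(2W/(ρ·S·CL,max)) = √(2 × 8858 / (0.903 × 12.5 × 1.91))
V_stall = √821.8 = 28.7 m/s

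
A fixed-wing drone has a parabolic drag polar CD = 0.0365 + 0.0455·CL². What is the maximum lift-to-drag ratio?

(L/D)max = 12.3

For CD = CD0 + K·CL², (L/D)max occurs at CL* = √(CD0/K) and equals 1/(2√(K·CD0)).
(L/D)max = 1/(2√(0.0455 × 0.0365)) = 1/(2 × 0.04075) = 12.3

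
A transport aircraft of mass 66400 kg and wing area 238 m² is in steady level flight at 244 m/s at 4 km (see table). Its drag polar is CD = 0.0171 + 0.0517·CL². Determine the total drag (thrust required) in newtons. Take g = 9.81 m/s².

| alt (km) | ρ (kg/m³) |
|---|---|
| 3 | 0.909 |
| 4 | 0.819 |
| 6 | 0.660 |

D = 1.03×10^5 N

At 4 km, from the table: ρ = 0.819 kg/m³.
Level flight ⇒ L = W = m·g = 66400 × 9.81 = 6.5138×10^5 N.
Dynamic pressure q = 0.5 × 0.819 × 244² = 24380 Pa.
CL = 2W/(ρv²S) = 2×6.5138×10^5/(0.819×244²×238) = 0.1123.
CD = 0.0171 + 0.0517 × 0.1123² = 0.01775.
D = q·S·CD = 24380 × 238 × 0.01775 = 1.03×10^5 N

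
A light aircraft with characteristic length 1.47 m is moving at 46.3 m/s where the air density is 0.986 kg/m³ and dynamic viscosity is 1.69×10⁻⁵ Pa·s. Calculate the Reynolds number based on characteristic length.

Re = 3.97×10^6

Re = ρ·v·c/μ = 0.986 × 46.3 × 1.47 / (1.69×10⁻⁵) = 3.97×10^6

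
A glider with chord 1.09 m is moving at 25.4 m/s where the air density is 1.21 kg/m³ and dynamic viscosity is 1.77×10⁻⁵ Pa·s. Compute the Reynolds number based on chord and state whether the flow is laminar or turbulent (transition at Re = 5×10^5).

Re = ρ·v·c/μ = 1.21 × 25.4 × 1.09 / (1.77×10⁻⁵) = 1.89×10^6
Since 1.89×10^6 > 5×10^5, the flow is turbulent.

Re = 1.89×10^6 (turbulent)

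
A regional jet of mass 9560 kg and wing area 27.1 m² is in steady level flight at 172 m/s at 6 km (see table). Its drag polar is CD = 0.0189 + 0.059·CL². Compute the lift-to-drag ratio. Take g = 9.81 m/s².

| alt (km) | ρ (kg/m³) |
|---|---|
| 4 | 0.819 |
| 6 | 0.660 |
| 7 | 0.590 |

L/D = 13.5

At 6 km, from the table: ρ = 0.660 kg/m³.
Weight W = mg = 9560 × 9.81 = 93784 N; in level flight L = W.
Dynamic pressure q = 0.5 × 0.66 × 172² = 9763 Pa.
CL = 2W/(ρv²S) = 2×93784/(0.66×172²×27.1) = 0.3545.
CD = 0.0189 + 0.059 × 0.3545² = 0.02631.
L/D = CL/CD = 0.3545 / 0.02631 = 13.5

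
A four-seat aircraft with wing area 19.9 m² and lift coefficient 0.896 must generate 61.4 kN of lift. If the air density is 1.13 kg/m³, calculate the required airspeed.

L = ½ρv²S·CL ⇒ v = √(2L/(ρ·S·CL))
v = √(2 × 61400 / (1.13 × 19.9 × 0.896)) = √6095 = 78.1 m/s

v = 78.1 m/s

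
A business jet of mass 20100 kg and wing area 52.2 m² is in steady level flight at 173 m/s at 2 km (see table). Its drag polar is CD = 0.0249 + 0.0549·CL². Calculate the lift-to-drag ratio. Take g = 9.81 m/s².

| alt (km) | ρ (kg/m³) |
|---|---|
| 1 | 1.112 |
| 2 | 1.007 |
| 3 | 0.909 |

At 2 km, from the table: ρ = 1.007 kg/m³.
Weight W = mg = 20100 × 9.81 = 1.9718×10^5 N; in level flight L = W.
q = ½ρv² = ½ × 1.007 × 173² = 15070 Pa.
CL = 2W/(ρv²S) = 2×1.9718×10^5/(1.007×173²×52.2) = 0.2507.
CD = 0.0249 + 0.0549 × 0.2507² = 0.02835.
L/D = CL/CD = 0.2507 / 0.02835 = 8.84

L/D = 8.84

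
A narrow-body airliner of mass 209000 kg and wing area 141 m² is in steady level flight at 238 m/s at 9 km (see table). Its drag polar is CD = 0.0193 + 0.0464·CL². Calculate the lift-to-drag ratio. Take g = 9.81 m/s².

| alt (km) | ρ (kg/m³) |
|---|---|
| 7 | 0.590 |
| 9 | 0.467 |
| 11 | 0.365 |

L/D = 14.6

At 9 km, from the table: ρ = 0.467 kg/m³.
Weight W = mg = 209000 × 9.81 = 2.0503×10^6 N; in level flight L = W.
q = ½ρv² = ½ × 0.467 × 238² = 13230 Pa.
CL = 2W/(ρv²S) = 2×2.0503×10^6/(0.467×238²×141) = 1.099.
CD = 0.0193 + 0.0464 × 1.099² = 0.07538.
L/D = CL/CD = 1.099 / 0.07538 = 14.6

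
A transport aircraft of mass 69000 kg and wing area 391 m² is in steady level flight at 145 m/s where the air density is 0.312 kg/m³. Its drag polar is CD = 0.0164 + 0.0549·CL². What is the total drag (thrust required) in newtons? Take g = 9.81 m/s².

Weight W = mg = 69000 × 9.81 = 6.7689×10^5 N; in level flight L = W.
Dynamic pressure q = 0.5 × 0.312 × 145² = 3280 Pa.
CL = 2W/(ρv²S) = 2×6.7689×10^5/(0.312×145²×391) = 0.5278.
CD = 0.0164 + 0.0549 × 0.5278² = 0.03169.
D = q·S·CD = 3280 × 391 × 0.03169 = 40650 N

D = 40600 N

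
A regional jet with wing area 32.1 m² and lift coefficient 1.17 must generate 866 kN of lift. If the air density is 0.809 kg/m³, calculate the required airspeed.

L = ½ρv²S·CL ⇒ v = √(2L/(ρ·S·CL))
v = √(2 × 8.66×10^5 / (0.809 × 32.1 × 1.17)) = √57000 = 239 m/s

v = 239 m/s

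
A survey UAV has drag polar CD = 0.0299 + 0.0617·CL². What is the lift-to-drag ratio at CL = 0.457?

L/D = 10.7

CD = 0.0299 + 0.0617 × 0.457² = 0.04279
L/D = CL/CD = 0.457 / 0.04279 = 10.7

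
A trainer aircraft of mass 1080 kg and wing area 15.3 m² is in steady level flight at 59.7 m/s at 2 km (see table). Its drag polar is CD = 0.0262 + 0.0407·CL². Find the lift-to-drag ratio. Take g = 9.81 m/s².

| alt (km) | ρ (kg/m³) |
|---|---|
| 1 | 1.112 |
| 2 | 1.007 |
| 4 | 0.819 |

L/D = 12

At 2 km, from the table: ρ = 1.007 kg/m³.
In steady level flight, lift balances weight: W = mg = 1080 × 9.81 = 10595 N.
q = ½ρv² = ½ × 1.007 × 59.7² = 1795 Pa.
CL = 2W/(ρv²S) = 2×10595/(1.007×59.7²×15.3) = 0.3859.
CD = 0.0262 + 0.0407 × 0.3859² = 0.03226.
L/D = CL/CD = 0.3859 / 0.03226 = 12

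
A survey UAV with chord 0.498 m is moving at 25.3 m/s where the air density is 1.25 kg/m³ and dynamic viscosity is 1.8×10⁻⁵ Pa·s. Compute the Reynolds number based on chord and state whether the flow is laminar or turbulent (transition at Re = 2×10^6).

Re = 8.75×10^5 (laminar)

Re = ρ·v·c/μ = 1.25 × 25.3 × 0.498 / (1.8×10⁻⁵) = 8.75×10^5
Since 8.75×10^5 < 2×10^6, the flow is laminar.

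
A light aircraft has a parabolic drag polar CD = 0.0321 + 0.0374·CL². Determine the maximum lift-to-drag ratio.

For CD = CD0 + K·CL², (L/D)max occurs at CL* = √(CD0/K) and equals 1/(2√(K·CD0)).
(L/D)max = 1/(2√(0.0374 × 0.0321)) = 1/(2 × 0.03465) = 14.4

(L/D)max = 14.4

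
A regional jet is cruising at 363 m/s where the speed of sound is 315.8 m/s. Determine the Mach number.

M = v/a = 363 / 315.8 = 1.15

M = 1.15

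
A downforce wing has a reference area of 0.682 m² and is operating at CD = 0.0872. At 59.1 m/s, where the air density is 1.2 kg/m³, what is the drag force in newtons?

D = 125 N

D = ½ρv²S·CD = ½ × 1.2 × 59.1² × 0.682 × 0.0872 = 125 N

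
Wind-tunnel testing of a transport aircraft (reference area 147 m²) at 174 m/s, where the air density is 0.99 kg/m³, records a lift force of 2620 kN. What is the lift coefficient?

From L = ½ρv²S·CL, rearranging gives CL = 2L/(ρv²S).
CL = 2 × 2.62×10^6 / (0.99 × 174² × 147) = 1.19

CL = 1.19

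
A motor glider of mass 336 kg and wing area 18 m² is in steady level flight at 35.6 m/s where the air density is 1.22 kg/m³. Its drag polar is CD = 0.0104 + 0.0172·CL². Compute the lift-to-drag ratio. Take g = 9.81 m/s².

Weight W = mg = 336 × 9.81 = 3296.2 N; in level flight L = W.
q = ½ρv² = ½ × 1.22 × 35.6² = 773.1 Pa.
CL = 2W/(ρv²S) = 2×3296.2/(1.22×35.6²×18) = 0.2369.
CD = 0.0104 + 0.0172 × 0.2369² = 0.01137.
L/D = CL/CD = 0.2369 / 0.01137 = 20.8

L/D = 20.8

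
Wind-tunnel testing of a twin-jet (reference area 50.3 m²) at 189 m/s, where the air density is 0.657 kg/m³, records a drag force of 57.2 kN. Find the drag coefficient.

From D = ½ρv²S·CD, rearranging gives CD = 2D/(ρv²S).
CD = 2 × 57200 / (0.657 × 189² × 50.3) = 0.0969

CD = 0.0969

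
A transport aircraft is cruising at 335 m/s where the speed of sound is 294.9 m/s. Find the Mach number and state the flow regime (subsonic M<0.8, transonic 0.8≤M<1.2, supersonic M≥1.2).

M = 1.14 (transonic)

M = v/a = 335 / 294.9 = 1.14
M = 1.14 → transonic.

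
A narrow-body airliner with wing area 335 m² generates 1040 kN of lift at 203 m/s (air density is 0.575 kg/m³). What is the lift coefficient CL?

From L = ½ρv²S·CL, rearranging gives CL = 2L/(ρv²S).
CL = 2 × 1.04×10^6 / (0.575 × 203² × 335) = 0.262

CL = 0.262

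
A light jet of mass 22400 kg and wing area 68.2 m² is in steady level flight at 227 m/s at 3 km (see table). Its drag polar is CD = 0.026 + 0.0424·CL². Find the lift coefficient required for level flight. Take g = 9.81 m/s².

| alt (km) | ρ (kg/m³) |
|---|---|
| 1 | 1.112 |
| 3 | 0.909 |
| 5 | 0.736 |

CL = 0.138

At 3 km, from the table: ρ = 0.909 kg/m³.
In steady level flight, lift balances weight: W = mg = 22400 × 9.81 = 2.1974×10^5 N.
q = ½ρv² = ½ × 0.909 × 227² = 23420 Pa.
CL = W/(q·S) = 2.1974×10^5 / (23420 × 68.2) = 0.1376.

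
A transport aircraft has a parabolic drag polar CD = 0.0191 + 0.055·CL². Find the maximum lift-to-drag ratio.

For CD = CD0 + K·CL², (L/D)max occurs at CL* = √(CD0/K) and equals 1/(2√(K·CD0)).
(L/D)max = 1/(2√(0.055 × 0.0191)) = 1/(2 × 0.03241) = 15.4

(L/D)max = 15.4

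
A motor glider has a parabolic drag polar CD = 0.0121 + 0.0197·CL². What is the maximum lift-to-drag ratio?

For CD = CD0 + K·CL², (L/D)max occurs at CL* = √(CD0/K) and equals 1/(2√(K·CD0)).
(L/D)max = 1/(2√(0.0197 × 0.0121)) = 1/(2 × 0.01544) = 32.4

(L/D)max = 32.4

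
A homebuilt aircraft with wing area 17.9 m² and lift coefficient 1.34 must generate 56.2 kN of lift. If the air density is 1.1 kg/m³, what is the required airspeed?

L = ½ρv²S·CL ⇒ v = √(2L/(ρ·S·CL))
v = √(2 × 56200 / (1.1 × 17.9 × 1.34)) = √4260 = 65.3 m/s

v = 65.3 m/s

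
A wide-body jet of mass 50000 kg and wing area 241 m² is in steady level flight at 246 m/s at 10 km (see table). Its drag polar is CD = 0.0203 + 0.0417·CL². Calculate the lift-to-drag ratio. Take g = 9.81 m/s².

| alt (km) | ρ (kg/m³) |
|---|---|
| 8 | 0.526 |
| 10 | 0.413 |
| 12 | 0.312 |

L/D = 7.61

At 10 km, from the table: ρ = 0.413 kg/m³.
In steady level flight, lift balances weight: W = mg = 50000 × 9.81 = 4.905×10^5 N.
q = ½ρv² = ½ × 0.413 × 246² = 12500 Pa.
CL = W/(q·S) = 4.905×10^5 / (12500 × 241) = 0.1629.
CD = 0.0203 + 0.0417 × 0.1629² = 0.02141.
L/D = CL/CD = 0.1629 / 0.02141 = 7.61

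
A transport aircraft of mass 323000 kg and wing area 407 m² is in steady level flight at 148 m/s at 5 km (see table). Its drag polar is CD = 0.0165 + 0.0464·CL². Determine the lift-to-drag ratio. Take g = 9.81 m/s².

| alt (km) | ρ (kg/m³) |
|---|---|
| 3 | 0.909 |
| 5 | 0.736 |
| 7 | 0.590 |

L/D = 16.2

At 5 km, from the table: ρ = 0.736 kg/m³.
Weight W = mg = 323000 × 9.81 = 3.1686×10^6 N; in level flight L = W.
q = ½ρv² = ½ × 0.736 × 148² = 8061 Pa.
CL = W/(q·S) = 3.1686×10^6 / (8061 × 407) = 0.9658.
CD = 0.0165 + 0.0464 × 0.9658² = 0.05978.
L/D = CL/CD = 0.9658 / 0.05978 = 16.2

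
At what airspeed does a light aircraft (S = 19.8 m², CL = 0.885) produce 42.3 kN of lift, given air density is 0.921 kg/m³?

L = ½ρv²S·CL ⇒ v = √(2L/(ρ·S·CL))
v = √(2 × 42300 / (0.921 × 19.8 × 0.885)) = √5242 = 72.4 m/s

v = 72.4 m/s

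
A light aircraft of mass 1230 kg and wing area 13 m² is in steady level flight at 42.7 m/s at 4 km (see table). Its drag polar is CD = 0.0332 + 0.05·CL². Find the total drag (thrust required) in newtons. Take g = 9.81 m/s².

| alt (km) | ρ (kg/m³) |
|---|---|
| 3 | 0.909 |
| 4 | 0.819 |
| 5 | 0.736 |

D = 1070 N

At 4 km, from the table: ρ = 0.819 kg/m³.
Weight W = mg = 1230 × 9.81 = 12066 N; in level flight L = W.
Dynamic pressure q = 0.5 × 0.819 × 42.7² = 746.6 Pa.
CL = W/(q·S) = 12066 / (746.6 × 13) = 1.243.
CD = 0.0332 + 0.05 × 1.243² = 0.1105.
D = q·S·CD = 746.6 × 13 × 0.1105 = 1072 N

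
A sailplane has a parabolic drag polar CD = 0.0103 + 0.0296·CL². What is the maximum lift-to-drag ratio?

For CD = CD0 + K·CL², (L/D)max occurs at CL* = √(CD0/K) and equals 1/(2√(K·CD0)).
(L/D)max = 1/(2√(0.0296 × 0.0103)) = 1/(2 × 0.01746) = 28.6

(L/D)max = 28.6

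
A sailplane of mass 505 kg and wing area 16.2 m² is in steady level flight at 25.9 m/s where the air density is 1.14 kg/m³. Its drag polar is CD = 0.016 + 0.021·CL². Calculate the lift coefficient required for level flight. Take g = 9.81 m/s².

CL = 0.8

Level flight ⇒ L = W = m·g = 505 × 9.81 = 4954.1 N.
q = ½ρv² = ½ × 1.14 × 25.9² = 382.4 Pa.
CL = W/(q·S) = 4954.1 / (382.4 × 16.2) = 0.7998.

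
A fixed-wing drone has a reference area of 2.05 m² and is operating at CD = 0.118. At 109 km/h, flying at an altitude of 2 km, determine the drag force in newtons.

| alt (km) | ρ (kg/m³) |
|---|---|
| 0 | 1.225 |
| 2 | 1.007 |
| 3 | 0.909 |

D = 112 N

At 2 km, from the table: ρ = 1.007 kg/m³.
Convert speed: v = 109 km/h ÷ 3.6 = 30.28 m/s.
Dynamic pressure q = ½ρv² = ½ × 1.007 × 30.28² = 461.6 Pa.
D = q·S·CD = 461.6 × 2.05 × 0.118 = 112 N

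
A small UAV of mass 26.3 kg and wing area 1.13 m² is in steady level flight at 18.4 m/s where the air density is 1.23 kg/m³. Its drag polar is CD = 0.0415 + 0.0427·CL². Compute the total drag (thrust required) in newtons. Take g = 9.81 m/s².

D = 21.8 N

Level flight ⇒ L = W = m·g = 26.3 × 9.81 = 258 N.
Dynamic pressure q = 0.5 × 1.23 × 18.4² = 208.2 Pa.
Required CL = L/(qS) = 258/(208.2·1.13) = 1.097.
CD = 0.0415 + 0.0427 × 1.097² = 0.09285.
D = q·S·CD = 208.2 × 1.13 × 0.09285 = 21.84 N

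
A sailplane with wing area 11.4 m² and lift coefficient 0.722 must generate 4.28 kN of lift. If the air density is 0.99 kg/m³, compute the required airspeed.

L = ½ρv²S·CL ⇒ v = √(2L/(ρ·S·CL))
v = √(2 × 4280 / (0.99 × 11.4 × 0.722)) = √1051 = 32.4 m/s

v = 32.4 m/s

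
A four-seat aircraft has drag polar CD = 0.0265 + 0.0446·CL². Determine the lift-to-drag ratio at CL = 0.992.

CD = 0.0265 + 0.0446 × 0.992² = 0.07039
L/D = CL/CD = 0.992 / 0.07039 = 14.1

L/D = 14.1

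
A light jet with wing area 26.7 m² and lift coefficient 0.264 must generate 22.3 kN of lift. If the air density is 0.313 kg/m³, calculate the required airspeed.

L = ½ρv²S·CL ⇒ v = √(2L/(ρ·S·CL))
v = √(2 × 22300 / (0.313 × 26.7 × 0.264)) = √20220 = 142 m/s

v = 142 m/s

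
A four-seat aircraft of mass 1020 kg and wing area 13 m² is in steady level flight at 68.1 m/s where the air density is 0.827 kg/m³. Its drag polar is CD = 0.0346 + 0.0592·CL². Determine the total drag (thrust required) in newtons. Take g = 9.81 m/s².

Level flight ⇒ L = W = m·g = 1020 × 9.81 = 10006 N.
q = ½ρv² = ½ × 0.827 × 68.1² = 1918 Pa.
CL = W/(q·S) = 10006 / (1918 × 13) = 0.4014.
CD = 0.0346 + 0.0592 × 0.4014² = 0.04414.
D = q·S·CD = 1918 × 13 × 0.04414 = 1100 N

D = 1100 N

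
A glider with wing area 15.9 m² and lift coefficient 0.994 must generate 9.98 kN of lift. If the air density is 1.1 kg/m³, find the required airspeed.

L = ½ρv²S·CL ⇒ v = √(2L/(ρ·S·CL))
v = √(2 × 9980 / (1.1 × 15.9 × 0.994)) = √1148 = 33.9 m/s

v = 33.9 m/s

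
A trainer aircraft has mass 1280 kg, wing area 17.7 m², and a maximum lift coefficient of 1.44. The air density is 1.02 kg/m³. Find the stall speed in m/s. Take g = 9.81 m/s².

At stall, lift equals weight: L = W = m·g = 1280 × 9.81 = 12560 N.
V_stall = √(2W/(ρ·S·CL,max)) = √(2 × 12560 / (1.02 × 17.7 × 1.44))
V_stall = √966 = 31.1 m/s

V_stall = 31.1 m/s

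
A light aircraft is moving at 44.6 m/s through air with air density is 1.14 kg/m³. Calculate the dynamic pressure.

q = ½ρv² = ½ × 1.14 × 44.6² = 1130 Pa

q = 1130 Pa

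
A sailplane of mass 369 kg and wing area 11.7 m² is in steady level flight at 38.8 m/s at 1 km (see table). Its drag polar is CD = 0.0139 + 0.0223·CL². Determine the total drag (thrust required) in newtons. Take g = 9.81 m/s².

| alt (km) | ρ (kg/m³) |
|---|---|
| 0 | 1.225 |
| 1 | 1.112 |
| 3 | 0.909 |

At 1 km, from the table: ρ = 1.112 kg/m³.
In steady level flight, lift balances weight: W = mg = 369 × 9.81 = 3619.9 N.
Dynamic pressure q = 0.5 × 1.112 × 38.8² = 837 Pa.
CL = 2W/(ρv²S) = 2×3619.9/(1.112×38.8²×11.7) = 0.3696.
CD = 0.0139 + 0.0223 × 0.3696² = 0.01695.
D = q·S·CD = 837 × 11.7 × 0.01695 = 166 N

D = 166 N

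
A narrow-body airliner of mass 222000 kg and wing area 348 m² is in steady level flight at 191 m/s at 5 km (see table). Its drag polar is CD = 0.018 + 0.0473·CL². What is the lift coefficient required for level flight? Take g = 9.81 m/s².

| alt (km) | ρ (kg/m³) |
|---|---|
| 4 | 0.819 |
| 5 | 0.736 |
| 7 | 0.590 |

CL = 0.466

At 5 km, from the table: ρ = 0.736 kg/m³.
In steady level flight, lift balances weight: W = mg = 222000 × 9.81 = 2.1778×10^6 N.
Dynamic pressure q = 0.5 × 0.736 × 191² = 13430 Pa.
Required CL = L/(qS) = 2.1778×10^6/(13430·348) = 0.4662.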